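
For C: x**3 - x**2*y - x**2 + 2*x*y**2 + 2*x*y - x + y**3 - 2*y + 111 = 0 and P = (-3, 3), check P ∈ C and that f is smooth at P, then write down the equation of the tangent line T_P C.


Tangent line at P: 74*x - 26*y + 300 = 0.

Step 1: f(-3, 3) = 0, so P lies on C.
Step 2: partial derivatives
  f_x(x, y) = 3*x**2 - 2*x*y - 2*x + 2*y**2 + 2*y - 1, f_y(x, y) = -x**2 + 4*x*y + 2*x + 3*y**2 - 2.
  f_x(P) = 74, f_y(P) = -26 (gradient nonzero, so P is smooth).
Step 3: tangent line at P: 74·(x − -3) + -26·(y − 3) = 0.
Expanding: 74*x - 26*y + 300 = 0.


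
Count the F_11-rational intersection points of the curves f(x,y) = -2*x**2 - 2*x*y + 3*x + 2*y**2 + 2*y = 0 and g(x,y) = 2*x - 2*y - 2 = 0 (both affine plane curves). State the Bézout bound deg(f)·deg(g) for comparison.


Common zeros: {(0, 10), (7, 6)}; count = 2; Bézout bound = 2.

deg(f) = 2, deg(g) = 1, so Bézout bound = 2.
Scan x ∈ F_11. For each x, list the y ∈ F_11 with f(x, y) ≡ 0 and those with g(x, y) ≡ 0 (mod 11); the common zeros in that column are the intersection.
  x = 0: f ≡ 0 at y ∈ {0, 10}; g ≡ 0 at y ∈ {10}; common: {10}.
  x = 1: f ≡ 0 at y ∈ {4, 7}; g ≡ 0 at y ∈ {0}; common: ∅.
  x = 2: f ≡ 0 at y ∈ {4, 8}; g ≡ 0 at y ∈ {1}; common: ∅.
  x = 3: f ≡ 0 at y ∈ {1}; g ≡ 0 at y ∈ {2}; common: ∅.
  x = 4: f ≡ 0 at y ∈ {5, 9}; g ≡ 0 at y ∈ {3}; common: ∅.
  x = 5: f ≡ 0 at y ∈ {6, 9}; g ≡ 0 at y ∈ {4}; common: ∅.
  x = 6: f ≡ 0 at y ∈ {2, 3}; g ≡ 0 at y ∈ {5}; common: ∅.
  x = 7: f ≡ 0 at y ∈ {0, 6}; g ≡ 0 at y ∈ {6}; common: {6}.
  x = 8: f ≡ 0 at y ∈ {8, 10}; g ≡ 0 at y ∈ {7}; common: ∅.
  x = 9: f ≡ 0 at y ∈ {3, 5}; g ≡ 0 at y ∈ {8}; common: ∅.
  x = 10: f ≡ 0 at y ∈ {2, 7}; g ≡ 0 at y ∈ {9}; common: ∅.
Collecting: common zeros = {(0, 10), (7, 6)}, so the count is 2.
Comparison with the Bézout bound: 2 ≤ 2 = deg(f)·deg(g), as expected for curves with no common component (the bound is attained).


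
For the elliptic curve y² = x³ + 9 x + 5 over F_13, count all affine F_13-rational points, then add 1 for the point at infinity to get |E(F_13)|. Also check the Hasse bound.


Affine points = {(4, 1), (4, 12), (8, 2), (8, 11), (9, 3), (9, 10), (10, 4), (10, 9)}; affine count = 8; |E(F_13)| = 9.

Discriminant check: Δ ∝ 4a³ + 27b² = 4·9³ + 27·5² = 4·729 + 27·25 ≡ 3 (mod 13). Nonzero ⇒ E is nonsingular.
For each x ∈ F_13, compute rhs = x³ + 9·x + 5 mod 13, then count y ∈ F_13 with y² ≡ rhs.
  x = 0: rhs = 5, matching y values: none (0 points).
  x = 1: rhs = 2, matching y values: none (0 points).
  x = 2: rhs = 5, matching y values: none (0 points).
  x = 3: rhs = 7, matching y values: none (0 points).
  x = 4: rhs = 1, matching y values: 1, 12 (2 points).
  x = 5: rhs = 6, matching y values: none (0 points).
  x = 6: rhs = 2, matching y values: none (0 points).
  x = 7: rhs = 8, matching y values: none (0 points).
  x = 8: rhs = 4, matching y values: 2, 11 (2 points).
  x = 9: rhs = 9, matching y values: 3, 10 (2 points).
  x = 10: rhs = 3, matching y values: 4, 9 (2 points).
  x = 11: rhs = 5, matching y values: none (0 points).
  x = 12: rhs = 8, matching y values: none (0 points).
Total affine count: 8.
Full point count |E(F_13)| = 8 + 1 = 9.
Hasse bound: |9 − (13+1)| = |-5| = 5 ≤ 2√13 ≈ 7.2111 ✓.


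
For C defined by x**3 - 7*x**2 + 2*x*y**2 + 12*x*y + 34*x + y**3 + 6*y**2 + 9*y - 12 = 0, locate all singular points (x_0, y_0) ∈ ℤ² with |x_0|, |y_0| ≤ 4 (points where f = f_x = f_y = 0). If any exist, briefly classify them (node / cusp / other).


Singular points: {(2, -3)}; classification: node.

Compute partial derivatives:
  f_x = 3*x**2 - 14*x + 2*y**2 + 12*y + 34.
  f_y = 4*x*y + 12*x + 3*y**2 + 12*y + 9.
Scan x_0 ∈ {−4, ..., 4}. For each x_0, f_y(x_0, y) is a polynomial in y; find its integer roots y ∈ {−4, ..., 4}, then test f_x and f at those candidates.
  x = -4: f_y(-4, y) = 3*y**2 - 4*y - 39; vanishes at y ∈ {-3}. (-4, -3): f_x = 120 ≠ 0.
  x = -3: f_y(-3, y) = 3*y**2 - 27; vanishes at y ∈ {-3, 3}. (-3, -3): f_x = 85 ≠ 0; (-3, 3): f_x = 157 ≠ 0.
  x = -2: f_y(-2, y) = 3*y**2 + 4*y - 15; vanishes at y ∈ {-3}. (-2, -3): f_x = 56 ≠ 0.
  x = -1: f_y(-1, y) = 3*y**2 + 8*y - 3; vanishes at y ∈ {-3}. (-1, -3): f_x = 33 ≠ 0.
  x = 0: f_y(0, y) = 3*y**2 + 12*y + 9; vanishes at y ∈ {-3, -1}. (0, -3): f_x = 16 ≠ 0; (0, -1): f_x = 24 ≠ 0.
  x = 1: f_y(1, y) = 3*y**2 + 16*y + 21; vanishes at y ∈ {-3}. (1, -3): f_x = 5 ≠ 0.
  x = 2: f_y(2, y) = 3*y**2 + 20*y + 33; vanishes at y ∈ {-3}. (2, -3): f_x = 0, f = 0 — SINGULAR.
  x = 3: f_y(3, y) = 3*y**2 + 24*y + 45; vanishes at y ∈ {-3}. (3, -3): f_x = 1 ≠ 0.
  x = 4: f_y(4, y) = 3*y**2 + 28*y + 57; vanishes at y ∈ {-3}. (4, -3): f_x = 8 ≠ 0.
Only singular point on the grid: (2, -3).
Classify: substitute x = 2 + u, y = -3 + v and expand: f = u**3 - u**2 + 2*u*v**2 + v**3 + v**2.
No constant or linear terms (consistent with a singular point). Quadratic part: -u**2 + v**2. Cubic part: u**3 + 2*u*v**2 + v**3.
The quadratic part v**2 - u**2 = (v − u)(v + u) splits into two distinct linear factors, so there are two distinct tangent lines y − -3 = ±(x − 2) — this is a node (ordinary double point).
Classification: node.


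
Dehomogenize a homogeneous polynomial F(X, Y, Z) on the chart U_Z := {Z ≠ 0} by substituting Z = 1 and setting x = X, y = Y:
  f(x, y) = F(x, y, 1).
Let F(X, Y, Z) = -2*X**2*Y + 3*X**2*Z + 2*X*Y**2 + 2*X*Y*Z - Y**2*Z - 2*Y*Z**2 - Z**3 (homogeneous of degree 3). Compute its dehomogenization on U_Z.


f(x, y) = -2*x**2*y + 3*x**2 + 2*x*y**2 + 2*x*y - y**2 - 2*y - 1

On U_Z we set Z = 1. Each monomial c·X^i·Y^j·Z^k in F becomes c·x^i·y^j·1^k = c·x^i·y^j.
Substituting Z = 1: F(X, Y, 1) = -2*x**2*y + 3*x**2 + 2*x*y**2 + 2*x*y - y**2 - 2*y - 1.
Note: deg(f) ≤ deg(F) = 3; strict inequality happens when F is divisible by Z (lost terms).


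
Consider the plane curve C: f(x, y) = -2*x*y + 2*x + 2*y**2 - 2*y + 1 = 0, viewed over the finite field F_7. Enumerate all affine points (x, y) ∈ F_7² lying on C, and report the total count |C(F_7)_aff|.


Affine F_7-points: {(3, 0), (3, 4), (4, 6), (5, 3), (6, 2), (6, 5)}; count = 6.

For each of the 49 pairs (x, y) ∈ F_7², evaluate f(x, y) mod 7. Record the zeros.
  x = 0: [0↦1, 1↦1, 2↦5, 3↦6, 4↦4, 5↦6, 6↦5]  zeros at y ∈ ∅
  x = 1: [0↦3, 1↦1, 2↦3, 3↦2, 4↦5, 5↦5, 6↦2]  zeros at y ∈ ∅
  x = 2: [0↦5, 1↦1, 2↦1, 3↦5, 4↦6, 5↦4, 6↦6]  zeros at y ∈ ∅
  x = 3: [0↦0, 1↦1, 2↦6, 3↦1, 4↦0, 5↦3, 6↦3]  zeros at y ∈ {0, 4}
  x = 4: [0↦2, 1↦1, 2↦4, 3↦4, 4↦1, 5↦2, 6↦0]  zeros at y ∈ {6}
  x = 5: [0↦4, 1↦1, 2↦2, 3↦0, 4↦2, 5↦1, 6↦4]  zeros at y ∈ {3}
  x = 6: [0↦6, 1↦1, 2↦0, 3↦3, 4↦3, 5↦0, 6↦1]  zeros at y ∈ {2, 5}
Collecting zeros: affine points = {(3, 0), (3, 4), (4, 6), (5, 3), (6, 2), (6, 5)}.
Total count |C(F_7)_aff| = 6.


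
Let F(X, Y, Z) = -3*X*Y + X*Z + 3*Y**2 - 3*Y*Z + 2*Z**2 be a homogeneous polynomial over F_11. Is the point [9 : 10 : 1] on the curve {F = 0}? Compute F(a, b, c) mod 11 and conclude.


F(9,10,1) ≡ 0 (mod 11); P is on the curve.

Evaluate F(9, 10, 1) term-by-term (mod 11).
  -3*X*Y ↦ -3·9·10·1 = -270
  X*Z ↦ 1·9·1·1 = 9
  3*Y**2 ↦ 3·1·100·1 = 300
  -3*Y*Z ↦ -3·1·10·1 = -30
  2*Z**2 ↦ 2·1·1·1 = 2
Sum: F(9, 10, 1) = (-270) + (9) + (300) + (-30) + (2) = 11.
Reducing mod 11: 11 ≡ 0 (mod 11).
Since F(a, b, c) ≡ 0 (mod 11), P lies on the curve.


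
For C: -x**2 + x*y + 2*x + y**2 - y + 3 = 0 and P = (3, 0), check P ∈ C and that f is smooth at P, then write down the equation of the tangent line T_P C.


Tangent line at P: -4*x + 2*y + 12 = 0.

Step 1: f(3, 0) = 0, so P lies on C.
Step 2: partial derivatives
  f_x(x, y) = -2*x + y + 2, f_y(x, y) = x + 2*y - 1.
  f_x(P) = -4, f_y(P) = 2 (gradient nonzero, so P is smooth).
Step 3: tangent line at P: -4·(x − 3) + 2·(y − 0) = 0.
Expanding: -4*x + 2*y + 12 = 0.


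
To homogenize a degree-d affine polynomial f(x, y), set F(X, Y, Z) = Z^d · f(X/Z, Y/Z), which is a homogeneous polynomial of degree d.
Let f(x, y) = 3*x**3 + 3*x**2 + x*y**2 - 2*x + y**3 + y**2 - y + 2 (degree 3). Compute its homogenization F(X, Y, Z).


F(X, Y, Z) = 3*X**3 + 3*X**2*Z + X*Y**2 - 2*X*Z**2 + Y**3 + Y**2*Z - Y*Z**2 + 2*Z**3

deg(f) = 3.
Substitute x = X/Z, y = Y/Z into f, then multiply by Z^3.
  monomial 3·x^3·y^0 ↦ 3·X^3·Y^0·Z^0.
  monomial 3·x^2·y^0 ↦ 3·X^2·Y^0·Z^1.
  monomial 1·x^1·y^2 ↦ 1·X^1·Y^2·Z^0.
  monomial -2·x^1·y^0 ↦ -2·X^1·Y^0·Z^2.
  monomial 1·x^0·y^3 ↦ 1·X^0·Y^3·Z^0.
  monomial 1·x^0·y^2 ↦ 1·X^0·Y^2·Z^1.
  monomial -1·x^0·y^1 ↦ -1·X^0·Y^1·Z^2.
  monomial 2·x^0·y^0 ↦ 2·X^0·Y^0·Z^3.
Collecting: F(X, Y, Z) = 3*X**3 + 3*X**2*Z + X*Y**2 - 2*X*Z**2 + Y**3 + Y**2*Z - Y*Z**2 + 2*Z**3.


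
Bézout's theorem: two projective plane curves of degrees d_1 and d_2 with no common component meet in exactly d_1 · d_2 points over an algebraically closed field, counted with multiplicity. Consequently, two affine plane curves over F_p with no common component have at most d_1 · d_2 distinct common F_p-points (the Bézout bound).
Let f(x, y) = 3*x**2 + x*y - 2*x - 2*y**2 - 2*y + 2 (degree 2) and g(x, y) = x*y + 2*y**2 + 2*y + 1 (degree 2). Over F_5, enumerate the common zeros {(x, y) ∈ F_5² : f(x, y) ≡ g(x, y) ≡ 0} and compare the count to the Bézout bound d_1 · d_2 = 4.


Common zeros: ∅; count = 0; Bézout bound = 4.

deg(f) = 2, deg(g) = 2, so Bézout bound = 4.
Scan x ∈ F_5. For each x, list the y ∈ F_5 with f(x, y) ≡ 0 and those with g(x, y) ≡ 0 (mod 5); the common zeros in that column are the intersection.
  x = 0: f ≡ 0 at y ∈ {2}; g ≡ 0 at y ∈ {1, 3}; common: ∅.
  x = 1: f ≡ 0 at y ∈ {1}; g ≡ 0 at y ∈ {2, 4}; common: ∅.
  x = 2: f ≡ 0 at y ∈ {0}; g ≡ 0 at y ∈ ∅; common: ∅.
  x = 3: f ≡ 0 at y ∈ {4}; g ≡ 0 at y ∈ ∅; common: ∅.
  x = 4: f ≡ 0 at y ∈ {3}; g ≡ 0 at y ∈ ∅; common: ∅.
Collecting: common zeros = ∅, so the count is 0.
Comparison with the Bézout bound: 0 ≤ 4 = deg(f)·deg(g), as expected for curves with no common component (the affine F_5-count falls short of the bound because intersections may lie at infinity, over extension fields, or carry multiplicity).


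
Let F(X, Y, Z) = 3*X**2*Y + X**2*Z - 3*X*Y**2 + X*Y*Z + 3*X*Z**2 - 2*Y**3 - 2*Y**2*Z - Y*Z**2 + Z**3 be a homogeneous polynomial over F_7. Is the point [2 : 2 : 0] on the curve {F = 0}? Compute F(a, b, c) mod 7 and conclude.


F(2,2,0) ≡ 5 (mod 7); P is NOT on the curve.

Evaluate F(2, 2, 0) term-by-term (mod 7).
  3*X**2*Y ↦ 3·4·2·1 = 24
  X**2*Z ↦ 1·4·1·0 = 0
  -3*X*Y**2 ↦ -3·2·4·1 = -24
  X*Y*Z ↦ 1·2·2·0 = 0
  3*X*Z**2 ↦ 3·2·1·0 = 0
  -2*Y**3 ↦ -2·1·8·1 = -16
  -2*Y**2*Z ↦ -2·1·4·0 = 0
  -Y*Z**2 ↦ -1·1·2·0 = 0
  Z**3 ↦ 1·1·1·0 = 0
Sum: F(2, 2, 0) = (24) + (0) + (-24) + (0) + (0) + (-16) + (0) + (0) + (0) = -16.
Reducing mod 7: -16 ≡ 5 (mod 7).
Since F(a, b, c) ≡ 5 ≠ 0 (mod 7), P does NOT lie on the curve.


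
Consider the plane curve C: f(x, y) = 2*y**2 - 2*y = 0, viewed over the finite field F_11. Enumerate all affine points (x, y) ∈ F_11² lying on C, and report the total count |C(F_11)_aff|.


Affine F_11-points: {(0, 0), (0, 1), (1, 0), (1, 1), (2, 0), (2, 1), (3, 0), (3, 1), (4, 0), (4, 1), (5, 0), (5, 1), (6, 0), (6, 1), (7, 0), (7, 1), (8, 0), (8, 1), (9, 0), (9, 1), (10, 0), (10, 1)}; count = 22.

For each of the 121 pairs (x, y) ∈ F_11², evaluate f(x, y) mod 11. Record the zeros.
  x = 0: [0↦0, 1↦0, 2↦4, 3↦1, 4↦2, 5↦7, 6↦5, 7↦7, 8↦2, 9↦1, 10↦4]  zeros at y ∈ {0, 1}
  x = 1: [0↦0, 1↦0, 2↦4, 3↦1, 4↦2, 5↦7, 6↦5, 7↦7, 8↦2, 9↦1, 10↦4]  zeros at y ∈ {0, 1}
  x = 2: [0↦0, 1↦0, 2↦4, 3↦1, 4↦2, 5↦7, 6↦5, 7↦7, 8↦2, 9↦1, 10↦4]  zeros at y ∈ {0, 1}
  x = 3: [0↦0, 1↦0, 2↦4, 3↦1, 4↦2, 5↦7, 6↦5, 7↦7, 8↦2, 9↦1, 10↦4]  zeros at y ∈ {0, 1}
  x = 4: [0↦0, 1↦0, 2↦4, 3↦1, 4↦2, 5↦7, 6↦5, 7↦7, 8↦2, 9↦1, 10↦4]  zeros at y ∈ {0, 1}
  x = 5: [0↦0, 1↦0, 2↦4, 3↦1, 4↦2, 5↦7, 6↦5, 7↦7, 8↦2, 9↦1, 10↦4]  zeros at y ∈ {0, 1}
  x = 6: [0↦0, 1↦0, 2↦4, 3↦1, 4↦2, 5↦7, 6↦5, 7↦7, 8↦2, 9↦1, 10↦4]  zeros at y ∈ {0, 1}
  x = 7: [0↦0, 1↦0, 2↦4, 3↦1, 4↦2, 5↦7, 6↦5, 7↦7, 8↦2, 9↦1, 10↦4]  zeros at y ∈ {0, 1}
  x = 8: [0↦0, 1↦0, 2↦4, 3↦1, 4↦2, 5↦7, 6↦5, 7↦7, 8↦2, 9↦1, 10↦4]  zeros at y ∈ {0, 1}
  x = 9: [0↦0, 1↦0, 2↦4, 3↦1, 4↦2, 5↦7, 6↦5, 7↦7, 8↦2, 9↦1, 10↦4]  zeros at y ∈ {0, 1}
  x = 10: [0↦0, 1↦0, 2↦4, 3↦1, 4↦2, 5↦7, 6↦5, 7↦7, 8↦2, 9↦1, 10↦4]  zeros at y ∈ {0, 1}
Collecting zeros: affine points = {(0, 0), (0, 1), (1, 0), (1, 1), (2, 0), (2, 1), (3, 0), (3, 1), (4, 0), (4, 1), (5, 0), (5, 1), (6, 0), (6, 1), (7, 0), (7, 1), (8, 0), (8, 1), (9, 0), (9, 1), (10, 0), (10, 1)}.
Total count |C(F_11)_aff| = 22.


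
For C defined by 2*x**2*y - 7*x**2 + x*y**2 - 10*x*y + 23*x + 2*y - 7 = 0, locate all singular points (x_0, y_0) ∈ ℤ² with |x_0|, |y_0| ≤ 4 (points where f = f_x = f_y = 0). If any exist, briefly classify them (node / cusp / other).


Singular points: {(1, 3)}; classification: node.

Compute partial derivatives:
  f_x = 4*x*y - 14*x + y**2 - 10*y + 23.
  f_y = 2*x**2 + 2*x*y - 10*x + 2.
Scan x_0 ∈ {−4, ..., 4}. For each x_0, f_y(x_0, y) is a polynomial in y; find its integer roots y ∈ {−4, ..., 4}, then test f_x and f at those candidates.
  x = -4: f_y(-4, y) = 74 - 8*y; no integer root y with |y| ≤ 4.
  x = -3: f_y(-3, y) = 50 - 6*y; no integer root y with |y| ≤ 4.
  x = -2: f_y(-2, y) = 30 - 4*y; no integer root y with |y| ≤ 4.
  x = -1: f_y(-1, y) = 14 - 2*y; no integer root y with |y| ≤ 4.
  x = 0: f_y(0, y) = 2; no integer root y with |y| ≤ 4.
  x = 1: f_y(1, y) = 2*y - 6; vanishes at y ∈ {3}. (1, 3): f_x = 0, f = 0 — SINGULAR.
  x = 2: f_y(2, y) = 4*y - 10; no integer root y with |y| ≤ 4.
  x = 3: f_y(3, y) = 6*y - 10; no integer root y with |y| ≤ 4.
  x = 4: f_y(4, y) = 8*y - 6; no integer root y with |y| ≤ 4.
Only singular point on the grid: (1, 3).
Classify: substitute x = 1 + u, y = 3 + v and expand: f = 2*u**2*v - u**2 + u*v**2 + v**2.
No constant or linear terms (consistent with a singular point). Quadratic part: -u**2 + v**2. Cubic part: 2*u**2*v + u*v**2.
The quadratic part v**2 - u**2 = (v − u)(v + u) splits into two distinct linear factors, so there are two distinct tangent lines y − 3 = ±(x − 1) — this is a node (ordinary double point).
Classification: node.


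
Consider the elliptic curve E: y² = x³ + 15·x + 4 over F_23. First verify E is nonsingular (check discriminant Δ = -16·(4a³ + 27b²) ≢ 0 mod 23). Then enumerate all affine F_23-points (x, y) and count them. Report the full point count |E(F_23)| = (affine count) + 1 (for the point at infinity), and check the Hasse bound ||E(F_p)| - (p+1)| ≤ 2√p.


Affine points = {(0, 2), (0, 21), (4, 6), (4, 17), (10, 2), (10, 21), (12, 7), (12, 16), (13, 2), (13, 21), (15, 4), (15, 19), (16, 4), (16, 19), (19, 8), (19, 15), (20, 1), (20, 22), (21, 9), (21, 14)}; affine count = 20; |E(F_23)| = 21.

Discriminant check: Δ ∝ 4a³ + 27b² = 4·15³ + 27·4² = 4·3375 + 27·16 ≡ 17 (mod 23). Nonzero ⇒ E is nonsingular.
For each x ∈ F_23, compute rhs = x³ + 15·x + 4 mod 23, then count y ∈ F_23 with y² ≡ rhs.
  x = 0: rhs = 4, matching y values: 2, 21 (2 points).
  x = 1: rhs = 20, matching y values: none (0 points).
  x = 2: rhs = 19, matching y values: none (0 points).
  x = 3: rhs = 7, matching y values: none (0 points).
  x = 4: rhs = 13, matching y values: 6, 17 (2 points).
  x = 5: rhs = 20, matching y values: none (0 points).
  x = 6: rhs = 11, matching y values: none (0 points).
  x = 7: rhs = 15, matching y values: none (0 points).
  x = 8: rhs = 15, matching y values: none (0 points).
  x = 9: rhs = 17, matching y values: none (0 points).
  x = 10: rhs = 4, matching y values: 2, 21 (2 points).
  x = 11: rhs = 5, matching y values: none (0 points).
  x = 12: rhs = 3, matching y values: 7, 16 (2 points).
  x = 13: rhs = 4, matching y values: 2, 21 (2 points).
  x = 14: rhs = 14, matching y values: none (0 points).
  x = 15: rhs = 16, matching y values: 4, 19 (2 points).
  x = 16: rhs = 16, matching y values: 4, 19 (2 points).
  x = 17: rhs = 20, matching y values: none (0 points).
  x = 18: rhs = 11, matching y values: none (0 points).
  x = 19: rhs = 18, matching y values: 8, 15 (2 points).
  x = 20: rhs = 1, matching y values: 1, 22 (2 points).
  x = 21: rhs = 12, matching y values: 9, 14 (2 points).
  x = 22: rhs = 11, matching y values: none (0 points).
Total affine count: 20.
Full point count |E(F_23)| = 20 + 1 = 21.
Hasse bound: |21 − (23+1)| = |-3| = 3 ≤ 2√23 ≈ 9.5917 ✓.


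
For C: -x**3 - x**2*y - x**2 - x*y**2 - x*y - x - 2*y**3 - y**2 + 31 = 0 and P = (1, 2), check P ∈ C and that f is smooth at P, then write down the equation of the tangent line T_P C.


Tangent line at P: -16*x - 34*y + 84 = 0.

Step 1: f(1, 2) = 0, so P lies on C.
Step 2: partial derivatives
  f_x(x, y) = -3*x**2 - 2*x*y - 2*x - y**2 - y - 1, f_y(x, y) = -x**2 - 2*x*y - x - 6*y**2 - 2*y.
  f_x(P) = -16, f_y(P) = -34 (gradient nonzero, so P is smooth).
Step 3: tangent line at P: -16·(x − 1) + -34·(y − 2) = 0.
Expanding: -16*x - 34*y + 84 = 0.


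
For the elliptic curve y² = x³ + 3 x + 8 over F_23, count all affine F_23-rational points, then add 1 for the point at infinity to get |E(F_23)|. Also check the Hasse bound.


Affine points = {(0, 10), (0, 13), (1, 9), (1, 14), (6, 9), (6, 14), (7, 2), (7, 21), (10, 7), (10, 16), (12, 1), (12, 22), (13, 6), (13, 17), (15, 1), (15, 22), (16, 9), (16, 14), (17, 2), (17, 21), (18, 11), (18, 12), (19, 1), (19, 22), (20, 8), (20, 15), (22, 2), (22, 21)}; affine count = 28; |E(F_23)| = 29.

Discriminant check: Δ ∝ 4a³ + 27b² = 4·3³ + 27·8² = 4·27 + 27·64 ≡ 19 (mod 23). Nonzero ⇒ E is nonsingular.
For each x ∈ F_23, compute rhs = x³ + 3·x + 8 mod 23, then count y ∈ F_23 with y² ≡ rhs.
  x = 0: rhs = 8, matching y values: 10, 13 (2 points).
  x = 1: rhs = 12, matching y values: 9, 14 (2 points).
  x = 2: rhs = 22, matching y values: none (0 points).
  x = 3: rhs = 21, matching y values: none (0 points).
  x = 4: rhs = 15, matching y values: none (0 points).
  x = 5: rhs = 10, matching y values: none (0 points).
  x = 6: rhs = 12, matching y values: 9, 14 (2 points).
  x = 7: rhs = 4, matching y values: 2, 21 (2 points).
  x = 8: rhs = 15, matching y values: none (0 points).
  x = 9: rhs = 5, matching y values: none (0 points).
  x = 10: rhs = 3, matching y values: 7, 16 (2 points).
  x = 11: rhs = 15, matching y values: none (0 points).
  x = 12: rhs = 1, matching y values: 1, 22 (2 points).
  x = 13: rhs = 13, matching y values: 6, 17 (2 points).
  x = 14: rhs = 11, matching y values: none (0 points).
  x = 15: rhs = 1, matching y values: 1, 22 (2 points).
  x = 16: rhs = 12, matching y values: 9, 14 (2 points).
  x = 17: rhs = 4, matching y values: 2, 21 (2 points).
  x = 18: rhs = 6, matching y values: 11, 12 (2 points).
  x = 19: rhs = 1, matching y values: 1, 22 (2 points).
  x = 20: rhs = 18, matching y values: 8, 15 (2 points).
  x = 21: rhs = 17, matching y values: none (0 points).
  x = 22: rhs = 4, matching y values: 2, 21 (2 points).
Total affine count: 28.
Full point count |E(F_23)| = 28 + 1 = 29.
Hasse bound: |29 − (23+1)| = |5| = 5 ≤ 2√23 ≈ 9.5917 ✓.


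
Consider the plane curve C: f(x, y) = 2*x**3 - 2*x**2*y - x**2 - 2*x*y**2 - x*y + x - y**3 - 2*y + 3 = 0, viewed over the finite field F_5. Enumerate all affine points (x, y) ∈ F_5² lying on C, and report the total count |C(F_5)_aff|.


Affine F_5-points: {(0, 1), (0, 3), (1, 0), (1, 3), (2, 1), (4, 4)}; count = 6.

For each of the 25 pairs (x, y) ∈ F_5², evaluate f(x, y) mod 5. Record the zeros.
  x = 0: [0↦3, 1↦0, 2↦1, 3↦0, 4↦1]  zeros at y ∈ {1, 3}
  x = 1: [0↦0, 1↦2, 2↦4, 3↦0, 4↦4]  zeros at y ∈ {0, 3}
  x = 2: [0↦2, 1↦0, 2↦4, 3↦3, 4↦1]  zeros at y ∈ {1}
  x = 3: [0↦1, 1↦1, 2↦3, 3↦1, 4↦4]  zeros at y ∈ ∅
  x = 4: [0↦4, 1↦2, 2↦3, 3↦1, 4↦0]  zeros at y ∈ {4}
Collecting zeros: affine points = {(0, 1), (0, 3), (1, 0), (1, 3), (2, 1), (4, 4)}.
Total count |C(F_5)_aff| = 6.


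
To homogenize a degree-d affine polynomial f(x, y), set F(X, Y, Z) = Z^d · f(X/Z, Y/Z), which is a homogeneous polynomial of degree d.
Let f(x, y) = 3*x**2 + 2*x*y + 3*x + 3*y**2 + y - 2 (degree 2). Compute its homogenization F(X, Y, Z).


F(X, Y, Z) = 3*X**2 + 2*X*Y + 3*X*Z + 3*Y**2 + Y*Z - 2*Z**2

deg(f) = 2.
Substitute x = X/Z, y = Y/Z into f, then multiply by Z^2.
  monomial 3·x^2·y^0 ↦ 3·X^2·Y^0·Z^0.
  monomial 2·x^1·y^1 ↦ 2·X^1·Y^1·Z^0.
  monomial 3·x^1·y^0 ↦ 3·X^1·Y^0·Z^1.
  monomial 3·x^0·y^2 ↦ 3·X^0·Y^2·Z^0.
  monomial 1·x^0·y^1 ↦ 1·X^0·Y^1·Z^1.
  monomial -2·x^0·y^0 ↦ -2·X^0·Y^0·Z^2.
Collecting: F(X, Y, Z) = 3*X**2 + 2*X*Y + 3*X*Z + 3*Y**2 + Y*Z - 2*Z**2.


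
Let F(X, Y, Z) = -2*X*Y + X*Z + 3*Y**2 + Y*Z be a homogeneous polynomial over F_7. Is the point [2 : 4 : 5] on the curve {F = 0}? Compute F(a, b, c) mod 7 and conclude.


F(2,4,5) ≡ 6 (mod 7); P is NOT on the curve.

Evaluate F(2, 4, 5) term-by-term (mod 7).
  -2*X*Y ↦ -2·2·4·1 = -16
  X*Z ↦ 1·2·1·5 = 10
  3*Y**2 ↦ 3·1·16·1 = 48
  Y*Z ↦ 1·1·4·5 = 20
Sum: F(2, 4, 5) = (-16) + (10) + (48) + (20) = 62.
Reducing mod 7: 62 ≡ 6 (mod 7).
Since F(a, b, c) ≡ 6 ≠ 0 (mod 7), P does NOT lie on the curve.


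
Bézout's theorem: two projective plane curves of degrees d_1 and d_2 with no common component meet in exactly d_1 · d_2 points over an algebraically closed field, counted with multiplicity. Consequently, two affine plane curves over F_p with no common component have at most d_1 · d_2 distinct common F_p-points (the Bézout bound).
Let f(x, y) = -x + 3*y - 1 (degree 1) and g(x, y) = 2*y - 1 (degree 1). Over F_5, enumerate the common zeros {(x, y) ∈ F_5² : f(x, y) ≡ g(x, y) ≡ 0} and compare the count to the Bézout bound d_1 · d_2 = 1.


Common zeros: {(3, 3)}; count = 1; Bézout bound = 1.

deg(f) = 1, deg(g) = 1, so Bézout bound = 1.
Scan x ∈ F_5. For each x, list the y ∈ F_5 with f(x, y) ≡ 0 and those with g(x, y) ≡ 0 (mod 5); the common zeros in that column are the intersection.
  x = 0: f ≡ 0 at y ∈ {2}; g ≡ 0 at y ∈ {3}; common: ∅.
  x = 1: f ≡ 0 at y ∈ {4}; g ≡ 0 at y ∈ {3}; common: ∅.
  x = 2: f ≡ 0 at y ∈ {1}; g ≡ 0 at y ∈ {3}; common: ∅.
  x = 3: f ≡ 0 at y ∈ {3}; g ≡ 0 at y ∈ {3}; common: {3}.
  x = 4: f ≡ 0 at y ∈ {0}; g ≡ 0 at y ∈ {3}; common: ∅.
Collecting: common zeros = {(3, 3)}, so the count is 1.
Comparison with the Bézout bound: 1 ≤ 1 = deg(f)·deg(g), as expected for curves with no common component (the bound is attained).


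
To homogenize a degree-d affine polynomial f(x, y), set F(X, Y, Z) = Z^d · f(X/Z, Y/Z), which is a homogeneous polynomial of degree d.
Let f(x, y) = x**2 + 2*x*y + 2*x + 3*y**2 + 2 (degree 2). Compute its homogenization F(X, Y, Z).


F(X, Y, Z) = X**2 + 2*X*Y + 2*X*Z + 3*Y**2 + 2*Z**2

deg(f) = 2.
Substitute x = X/Z, y = Y/Z into f, then multiply by Z^2.
  monomial 1·x^2·y^0 ↦ 1·X^2·Y^0·Z^0.
  monomial 2·x^1·y^1 ↦ 2·X^1·Y^1·Z^0.
  monomial 2·x^1·y^0 ↦ 2·X^1·Y^0·Z^1.
  monomial 3·x^0·y^2 ↦ 3·X^0·Y^2·Z^0.
  monomial 2·x^0·y^0 ↦ 2·X^0·Y^0·Z^2.
Collecting: F(X, Y, Z) = X**2 + 2*X*Y + 2*X*Z + 3*Y**2 + 2*Z**2.


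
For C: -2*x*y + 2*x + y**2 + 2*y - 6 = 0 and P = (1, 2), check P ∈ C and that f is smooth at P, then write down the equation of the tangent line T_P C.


Tangent line at P: -2*x + 4*y - 6 = 0.

Step 1: f(1, 2) = 0, so P lies on C.
Step 2: partial derivatives
  f_x(x, y) = 2 - 2*y, f_y(x, y) = -2*x + 2*y + 2.
  f_x(P) = -2, f_y(P) = 4 (gradient nonzero, so P is smooth).
Step 3: tangent line at P: -2·(x − 1) + 4·(y − 2) = 0.
Expanding: -2*x + 4*y - 6 = 0.


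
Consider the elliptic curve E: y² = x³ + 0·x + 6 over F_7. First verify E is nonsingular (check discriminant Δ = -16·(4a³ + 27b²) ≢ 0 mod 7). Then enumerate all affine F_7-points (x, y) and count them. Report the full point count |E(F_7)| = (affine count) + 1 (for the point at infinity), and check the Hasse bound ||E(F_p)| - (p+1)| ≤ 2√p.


Affine points = {(1, 0), (2, 0), (4, 0)}; affine count = 3; |E(F_7)| = 4.

Discriminant check: Δ ∝ 4a³ + 27b² = 4·0³ + 27·6² = 4·0 + 27·36 ≡ 6 (mod 7). Nonzero ⇒ E is nonsingular.
For each x ∈ F_7, compute rhs = x³ + 0·x + 6 mod 7, then count y ∈ F_7 with y² ≡ rhs.
  x = 0: rhs = 6, matching y values: none (0 points).
  x = 1: rhs = 0, matching y values: 0 (1 points).
  x = 2: rhs = 0, matching y values: 0 (1 points).
  x = 3: rhs = 5, matching y values: none (0 points).
  x = 4: rhs = 0, matching y values: 0 (1 points).
  x = 5: rhs = 5, matching y values: none (0 points).
  x = 6: rhs = 5, matching y values: none (0 points).
Total affine count: 3.
Full point count |E(F_7)| = 3 + 1 = 4.
Hasse bound: |4 − (7+1)| = |-4| = 4 ≤ 2√7 ≈ 5.2915 ✓.


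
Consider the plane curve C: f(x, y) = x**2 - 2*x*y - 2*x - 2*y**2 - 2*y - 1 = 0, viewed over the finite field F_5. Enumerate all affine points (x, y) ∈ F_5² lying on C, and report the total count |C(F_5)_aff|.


Affine F_5-points: {(0, 1), (0, 3), (1, 4), (3, 3), (4, 1), (4, 4)}; count = 6.

For each of the 25 pairs (x, y) ∈ F_5², evaluate f(x, y) mod 5. Record the zeros.
  x = 0: [0↦4, 1↦0, 2↦2, 3↦0, 4↦4]  zeros at y ∈ {1, 3}
  x = 1: [0↦3, 1↦2, 2↦2, 3↦3, 4↦0]  zeros at y ∈ {4}
  x = 2: [0↦4, 1↦1, 2↦4, 3↦3, 4↦3]  zeros at y ∈ ∅
  x = 3: [0↦2, 1↦2, 2↦3, 3↦0, 4↦3]  zeros at y ∈ {3}
  x = 4: [0↦2, 1↦0, 2↦4, 3↦4, 4↦0]  zeros at y ∈ {1, 4}
Collecting zeros: affine points = {(0, 1), (0, 3), (1, 4), (3, 3), (4, 1), (4, 4)}.
Total count |C(F_5)_aff| = 6.


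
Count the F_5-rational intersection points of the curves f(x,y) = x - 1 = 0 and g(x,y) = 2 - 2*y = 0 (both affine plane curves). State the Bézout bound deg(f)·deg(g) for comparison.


Common zeros: {(1, 1)}; count = 1; Bézout bound = 1.

deg(f) = 1, deg(g) = 1, so Bézout bound = 1.
Scan x ∈ F_5. For each x, list the y ∈ F_5 with f(x, y) ≡ 0 and those with g(x, y) ≡ 0 (mod 5); the common zeros in that column are the intersection.
  x = 0: f ≡ 0 at y ∈ ∅; g ≡ 0 at y ∈ {1}; common: ∅.
  x = 1: f ≡ 0 at y ∈ {0, 1, 2, 3, 4}; g ≡ 0 at y ∈ {1}; common: {1}.
  x = 2: f ≡ 0 at y ∈ ∅; g ≡ 0 at y ∈ {1}; common: ∅.
  x = 3: f ≡ 0 at y ∈ ∅; g ≡ 0 at y ∈ {1}; common: ∅.
  x = 4: f ≡ 0 at y ∈ ∅; g ≡ 0 at y ∈ {1}; common: ∅.
Collecting: common zeros = {(1, 1)}, so the count is 1.
Comparison with the Bézout bound: 1 ≤ 1 = deg(f)·deg(g), as expected for curves with no common component (the bound is attained).


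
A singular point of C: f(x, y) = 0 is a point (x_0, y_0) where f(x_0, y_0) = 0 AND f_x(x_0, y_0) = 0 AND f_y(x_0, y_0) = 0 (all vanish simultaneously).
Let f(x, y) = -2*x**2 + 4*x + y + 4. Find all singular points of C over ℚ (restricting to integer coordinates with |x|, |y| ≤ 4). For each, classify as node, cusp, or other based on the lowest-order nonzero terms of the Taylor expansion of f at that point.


No singular points in the scanned grid; C is smooth there.

Compute partial derivatives:
  f_x = 4 - 4*x.
  f_y = 1.
f_y = 1 is a nonzero constant, so f_y never vanishes: no point (x, y) can satisfy f = f_x = f_y = 0. In particular no (x, y) ∈ {−4, ..., 4}² is singular; the curve is smooth.


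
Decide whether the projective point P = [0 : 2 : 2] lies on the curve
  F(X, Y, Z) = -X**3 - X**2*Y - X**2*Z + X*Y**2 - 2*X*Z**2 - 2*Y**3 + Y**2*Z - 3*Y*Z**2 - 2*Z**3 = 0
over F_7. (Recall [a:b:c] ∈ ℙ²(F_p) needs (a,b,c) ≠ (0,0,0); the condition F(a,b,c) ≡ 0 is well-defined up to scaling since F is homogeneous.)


F(0,2,2) ≡ 1 (mod 7); P is NOT on the curve.

Evaluate F(0, 2, 2) term-by-term (mod 7).
  -X**3 ↦ -1·0·1·1 = 0
  -X**2*Y ↦ -1·0·2·1 = 0
  -X**2*Z ↦ -1·0·1·2 = 0
  X*Y**2 ↦ 1·0·4·1 = 0
  -2*X*Z**2 ↦ -2·0·1·4 = 0
  -2*Y**3 ↦ -2·1·8·1 = -16
  Y**2*Z ↦ 1·1·4·2 = 8
  -3*Y*Z**2 ↦ -3·1·2·4 = -24
  -2*Z**3 ↦ -2·1·1·8 = -16
Sum: F(0, 2, 2) = (0) + (0) + (0) + (0) + (0) + (-16) + (8) + (-24) + (-16) = -48.
Reducing mod 7: -48 ≡ 1 (mod 7).
Since F(a, b, c) ≡ 1 ≠ 0 (mod 7), P does NOT lie on the curve.


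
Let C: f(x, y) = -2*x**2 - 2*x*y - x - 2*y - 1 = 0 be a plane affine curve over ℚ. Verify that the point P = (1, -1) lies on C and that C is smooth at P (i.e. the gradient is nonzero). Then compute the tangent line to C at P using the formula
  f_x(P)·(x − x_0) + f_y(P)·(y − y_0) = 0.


Tangent line at P: -3*x - 4*y - 1 = 0.

Step 1: f(1, -1) = 0, so P lies on C.
Step 2: partial derivatives
  f_x(x, y) = -4*x - 2*y - 1, f_y(x, y) = -2*x - 2.
  f_x(P) = -3, f_y(P) = -4 (gradient nonzero, so P is smooth).
Step 3: tangent line at P: -3·(x − 1) + -4·(y − -1) = 0.
Expanding: -3*x - 4*y - 1 = 0.


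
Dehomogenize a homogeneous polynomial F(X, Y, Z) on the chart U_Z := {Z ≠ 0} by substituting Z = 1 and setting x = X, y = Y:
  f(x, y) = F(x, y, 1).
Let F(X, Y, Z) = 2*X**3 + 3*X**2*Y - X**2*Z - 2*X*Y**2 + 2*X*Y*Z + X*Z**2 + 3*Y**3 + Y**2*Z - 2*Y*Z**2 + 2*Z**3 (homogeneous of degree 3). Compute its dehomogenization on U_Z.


f(x, y) = 2*x**3 + 3*x**2*y - x**2 - 2*x*y**2 + 2*x*y + x + 3*y**3 + y**2 - 2*y + 2

On U_Z we set Z = 1. Each monomial c·X^i·Y^j·Z^k in F becomes c·x^i·y^j·1^k = c·x^i·y^j.
Substituting Z = 1: F(X, Y, 1) = 2*x**3 + 3*x**2*y - x**2 - 2*x*y**2 + 2*x*y + x + 3*y**3 + y**2 - 2*y + 2.
Note: deg(f) ≤ deg(F) = 3; strict inequality happens when F is divisible by Z (lost terms).


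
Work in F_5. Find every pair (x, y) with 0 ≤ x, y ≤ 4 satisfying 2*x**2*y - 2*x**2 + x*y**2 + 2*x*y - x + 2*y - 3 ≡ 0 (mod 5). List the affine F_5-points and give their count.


Affine F_5-points: {(0, 4), (1, 2), (2, 4), (3, 1), (3, 2)}; count = 5.

For each of the 25 pairs (x, y) ∈ F_5², evaluate f(x, y) mod 5. Record the zeros.
  x = 0: [0↦2, 1↦4, 2↦1, 3↦3, 4↦0]  zeros at y ∈ {4}
  x = 1: [0↦4, 1↦1, 2↦0, 3↦1, 4↦4]  zeros at y ∈ {2}
  x = 2: [0↦2, 1↦3, 2↦3, 3↦2, 4↦0]  zeros at y ∈ {4}
  x = 3: [0↦1, 1↦0, 2↦0, 3↦1, 4↦3]  zeros at y ∈ {1, 2}
  x = 4: [0↦1, 1↦2, 2↦1, 3↦3, 4↦3]  zeros at y ∈ ∅
Collecting zeros: affine points = {(0, 4), (1, 2), (2, 4), (3, 1), (3, 2)}.
Total count |C(F_5)_aff| = 5.


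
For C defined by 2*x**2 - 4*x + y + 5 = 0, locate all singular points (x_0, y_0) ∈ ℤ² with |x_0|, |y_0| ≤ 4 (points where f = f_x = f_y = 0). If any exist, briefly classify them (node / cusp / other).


No singular points in the scanned grid; C is smooth there.

Compute partial derivatives:
  f_x = 4*x - 4.
  f_y = 1.
f_y = 1 is a nonzero constant, so f_y never vanishes: no point (x, y) can satisfy f = f_x = f_y = 0. In particular no (x, y) ∈ {−4, ..., 4}² is singular; the curve is smooth.


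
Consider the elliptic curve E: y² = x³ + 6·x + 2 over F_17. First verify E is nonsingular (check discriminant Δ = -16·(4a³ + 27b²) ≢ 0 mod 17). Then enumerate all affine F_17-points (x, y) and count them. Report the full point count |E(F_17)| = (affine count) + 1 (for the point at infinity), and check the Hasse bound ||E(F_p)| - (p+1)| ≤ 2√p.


Affine points = {(0, 6), (0, 11), (1, 3), (1, 14), (3, 8), (3, 9), (5, 2), (5, 15), (6, 4), (6, 13), (7, 8), (7, 9), (8, 1), (8, 16), (10, 5), (10, 12), (12, 0), (13, 4), (13, 13), (14, 5), (14, 12), (15, 4), (15, 13)}; affine count = 23; |E(F_17)| = 24.

Discriminant check: Δ ∝ 4a³ + 27b² = 4·6³ + 27·2² = 4·216 + 27·4 ≡ 3 (mod 17). Nonzero ⇒ E is nonsingular.
For each x ∈ F_17, compute rhs = x³ + 6·x + 2 mod 17, then count y ∈ F_17 with y² ≡ rhs.
  x = 0: rhs = 2, matching y values: 6, 11 (2 points).
  x = 1: rhs = 9, matching y values: 3, 14 (2 points).
  x = 2: rhs = 5, matching y values: none (0 points).
  x = 3: rhs = 13, matching y values: 8, 9 (2 points).
  x = 4: rhs = 5, matching y values: none (0 points).
  x = 5: rhs = 4, matching y values: 2, 15 (2 points).
  x = 6: rhs = 16, matching y values: 4, 13 (2 points).
  x = 7: rhs = 13, matching y values: 8, 9 (2 points).
  x = 8: rhs = 1, matching y values: 1, 16 (2 points).
  x = 9: rhs = 3, matching y values: none (0 points).
  x = 10: rhs = 8, matching y values: 5, 12 (2 points).
  x = 11: rhs = 5, matching y values: none (0 points).
  x = 12: rhs = 0, matching y values: 0 (1 points).
  x = 13: rhs = 16, matching y values: 4, 13 (2 points).
  x = 14: rhs = 8, matching y values: 5, 12 (2 points).
  x = 15: rhs = 16, matching y values: 4, 13 (2 points).
  x = 16: rhs = 12, matching y values: none (0 points).
Total affine count: 23.
Full point count |E(F_17)| = 23 + 1 = 24.
Hasse bound: |24 − (17+1)| = |6| = 6 ≤ 2√17 ≈ 8.2462 ✓.


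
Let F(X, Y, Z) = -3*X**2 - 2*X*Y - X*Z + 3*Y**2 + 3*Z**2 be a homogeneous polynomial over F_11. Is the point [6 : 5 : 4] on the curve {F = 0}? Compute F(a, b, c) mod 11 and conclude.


F(6,5,4) ≡ 8 (mod 11); P is NOT on the curve.

Evaluate F(6, 5, 4) term-by-term (mod 11).
  -3*X**2 ↦ -3·36·1·1 = -108
  -2*X*Y ↦ -2·6·5·1 = -60
  -X*Z ↦ -1·6·1·4 = -24
  3*Y**2 ↦ 3·1·25·1 = 75
  3*Z**2 ↦ 3·1·1·16 = 48
Sum: F(6, 5, 4) = (-108) + (-60) + (-24) + (75) + (48) = -69.
Reducing mod 11: -69 ≡ 8 (mod 11).
Since F(a, b, c) ≡ 8 ≠ 0 (mod 11), P does NOT lie on the curve.


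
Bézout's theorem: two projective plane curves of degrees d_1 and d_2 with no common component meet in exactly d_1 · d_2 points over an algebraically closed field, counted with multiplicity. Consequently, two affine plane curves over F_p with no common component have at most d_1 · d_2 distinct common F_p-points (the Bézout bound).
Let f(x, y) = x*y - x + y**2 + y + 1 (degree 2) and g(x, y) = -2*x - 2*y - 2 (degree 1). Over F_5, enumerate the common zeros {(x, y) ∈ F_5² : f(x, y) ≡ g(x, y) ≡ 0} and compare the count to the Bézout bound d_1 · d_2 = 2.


Common zeros: {(1, 3)}; count = 1; Bézout bound = 2.

deg(f) = 2, deg(g) = 1, so Bézout bound = 2.
Scan x ∈ F_5. For each x, list the y ∈ F_5 with f(x, y) ≡ 0 and those with g(x, y) ≡ 0 (mod 5); the common zeros in that column are the intersection.
  x = 0: f ≡ 0 at y ∈ ∅; g ≡ 0 at y ∈ {4}; common: ∅.
  x = 1: f ≡ 0 at y ∈ {0, 3}; g ≡ 0 at y ∈ {3}; common: {3}.
  x = 2: f ≡ 0 at y ∈ ∅; g ≡ 0 at y ∈ {2}; common: ∅.
  x = 3: f ≡ 0 at y ∈ {2, 4}; g ≡ 0 at y ∈ {1}; common: ∅.
  x = 4: f ≡ 0 at y ∈ ∅; g ≡ 0 at y ∈ {0}; common: ∅.
Collecting: common zeros = {(1, 3)}, so the count is 1.
Comparison with the Bézout bound: 1 ≤ 2 = deg(f)·deg(g), as expected for curves with no common component (the affine F_5-count falls short of the bound because intersections may lie at infinity, over extension fields, or carry multiplicity).


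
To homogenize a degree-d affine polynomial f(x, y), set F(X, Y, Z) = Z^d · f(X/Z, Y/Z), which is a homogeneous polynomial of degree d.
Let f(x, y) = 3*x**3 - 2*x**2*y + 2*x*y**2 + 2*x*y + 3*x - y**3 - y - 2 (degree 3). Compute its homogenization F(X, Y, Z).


F(X, Y, Z) = 3*X**3 - 2*X**2*Y + 2*X*Y**2 + 2*X*Y*Z + 3*X*Z**2 - Y**3 - Y*Z**2 - 2*Z**3

deg(f) = 3.
Substitute x = X/Z, y = Y/Z into f, then multiply by Z^3.
  monomial 3·x^3·y^0 ↦ 3·X^3·Y^0·Z^0.
  monomial -2·x^2·y^1 ↦ -2·X^2·Y^1·Z^0.
  monomial 2·x^1·y^2 ↦ 2·X^1·Y^2·Z^0.
  monomial 2·x^1·y^1 ↦ 2·X^1·Y^1·Z^1.
  monomial 3·x^1·y^0 ↦ 3·X^1·Y^0·Z^2.
  monomial -1·x^0·y^3 ↦ -1·X^0·Y^3·Z^0.
  monomial -1·x^0·y^1 ↦ -1·X^0·Y^1·Z^2.
  monomial -2·x^0·y^0 ↦ -2·X^0·Y^0·Z^3.
Collecting: F(X, Y, Z) = 3*X**3 - 2*X**2*Y + 2*X*Y**2 + 2*X*Y*Z + 3*X*Z**2 - Y**3 - Y*Z**2 - 2*Z**3.


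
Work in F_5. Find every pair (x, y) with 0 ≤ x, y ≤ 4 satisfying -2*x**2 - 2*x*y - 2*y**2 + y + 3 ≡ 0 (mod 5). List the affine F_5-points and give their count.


Affine F_5-points: {(0, 4), (1, 3), (1, 4), (2, 0), (2, 1), (3, 0)}; count = 6.

For each of the 25 pairs (x, y) ∈ F_5², evaluate f(x, y) mod 5. Record the zeros.
  x = 0: [0↦3, 1↦2, 2↦2, 3↦3, 4↦0]  zeros at y ∈ {4}
  x = 1: [0↦1, 1↦3, 2↦1, 3↦0, 4↦0]  zeros at y ∈ {3, 4}
  x = 2: [0↦0, 1↦0, 2↦1, 3↦3, 4↦1]  zeros at y ∈ {0, 1}
  x = 3: [0↦0, 1↦3, 2↦2, 3↦2, 4↦3]  zeros at y ∈ {0}
  x = 4: [0↦1, 1↦2, 2↦4, 3↦2, 4↦1]  zeros at y ∈ ∅
Collecting zeros: affine points = {(0, 4), (1, 3), (1, 4), (2, 0), (2, 1), (3, 0)}.
Total count |C(F_5)_aff| = 6.


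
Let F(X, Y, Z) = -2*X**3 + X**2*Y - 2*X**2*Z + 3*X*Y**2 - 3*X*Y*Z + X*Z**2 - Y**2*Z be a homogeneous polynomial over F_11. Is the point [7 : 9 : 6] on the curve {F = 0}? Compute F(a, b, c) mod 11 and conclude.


F(7,9,6) ≡ 6 (mod 11); P is NOT on the curve.

Evaluate F(7, 9, 6) term-by-term (mod 11).
  -2*X**3 ↦ -2·343·1·1 = -686
  X**2*Y ↦ 1·49·9·1 = 441
  -2*X**2*Z ↦ -2·49·1·6 = -588
  3*X*Y**2 ↦ 3·7·81·1 = 1701
  -3*X*Y*Z ↦ -3·7·9·6 = -1134
  X*Z**2 ↦ 1·7·1·36 = 252
  -Y**2*Z ↦ -1·1·81·6 = -486
Sum: F(7, 9, 6) = (-686) + (441) + (-588) + (1701) + (-1134) + (252) + (-486) = -500.
Reducing mod 11: -500 ≡ 6 (mod 11).
Since F(a, b, c) ≡ 6 ≠ 0 (mod 11), P does NOT lie on the curve.


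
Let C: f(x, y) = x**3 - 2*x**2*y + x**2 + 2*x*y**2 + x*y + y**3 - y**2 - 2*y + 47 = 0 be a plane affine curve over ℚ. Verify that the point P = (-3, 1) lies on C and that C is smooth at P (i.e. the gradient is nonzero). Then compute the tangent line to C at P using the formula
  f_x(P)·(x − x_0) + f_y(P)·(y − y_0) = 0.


Tangent line at P: 36*x - 34*y + 142 = 0.

Step 1: f(-3, 1) = 0, so P lies on C.
Step 2: partial derivatives
  f_x(x, y) = 3*x**2 - 4*x*y + 2*x + 2*y**2 + y, f_y(x, y) = -2*x**2 + 4*x*y + x + 3*y**2 - 2*y - 2.
  f_x(P) = 36, f_y(P) = -34 (gradient nonzero, so P is smooth).
Step 3: tangent line at P: 36·(x − -3) + -34·(y − 1) = 0.
Expanding: 36*x - 34*y + 142 = 0.


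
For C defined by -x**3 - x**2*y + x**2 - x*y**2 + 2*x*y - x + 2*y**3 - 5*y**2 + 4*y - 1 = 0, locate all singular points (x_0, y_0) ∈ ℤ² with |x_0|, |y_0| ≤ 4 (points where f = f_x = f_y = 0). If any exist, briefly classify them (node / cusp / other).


Singular points: {(0, 1)}; classification: cusp.

Compute partial derivatives:
  f_x = -3*x**2 - 2*x*y + 2*x - y**2 + 2*y - 1.
  f_y = -x**2 - 2*x*y + 2*x + 6*y**2 - 10*y + 4.
Scan x_0 ∈ {−4, ..., 4}. For each x_0, f_y(x_0, y) is a polynomial in y; find its integer roots y ∈ {−4, ..., 4}, then test f_x and f at those candidates.
  x = -4: f_y(-4, y) = 6*y**2 - 2*y - 20; vanishes at y ∈ {2}. (-4, 2): f_x = -41 ≠ 0.
  x = -3: f_y(-3, y) = 6*y**2 - 4*y - 11; no integer root y with |y| ≤ 4.
  x = -2: f_y(-2, y) = 6*y**2 - 6*y - 4; no integer root y with |y| ≤ 4.
  x = -1: f_y(-1, y) = 6*y**2 - 8*y + 1; no integer root y with |y| ≤ 4.
  x = 0: f_y(0, y) = 6*y**2 - 10*y + 4; vanishes at y ∈ {1}. (0, 1): f_x = 0, f = 0 — SINGULAR.
  x = 1: f_y(1, y) = 6*y**2 - 12*y + 5; no integer root y with |y| ≤ 4.
  x = 2: f_y(2, y) = 6*y**2 - 14*y + 4; vanishes at y ∈ {2}. (2, 2): f_x = -17 ≠ 0.
  x = 3: f_y(3, y) = 6*y**2 - 16*y + 1; no integer root y with |y| ≤ 4.
  x = 4: f_y(4, y) = 6*y**2 - 18*y - 4; no integer root y with |y| ≤ 4.
Only singular point on the grid: (0, 1).
Classify: substitute x = 0 + u, y = 1 + v and expand: f = -u**3 - u**2*v - u*v**2 + 2*v**3 + v**2.
No constant or linear terms (consistent with a singular point). Quadratic part: v**2. Cubic part: -u**3 - u**2*v - u*v**2 + 2*v**3.
The quadratic part v**2 is a perfect square, so there is a single (double) tangent line v = 0, i.e. y = 1. Restricting the cubic part to that line (v = 0) leaves -u**3 ≠ 0, so f is not divisible by v and the branch is v² ≈ u**3 to lowest order — this is a cusp.
Classification: cusp.
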